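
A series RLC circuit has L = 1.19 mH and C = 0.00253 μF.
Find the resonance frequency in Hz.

Step 1 — Resonance condition Im(Z)=0 gives ω₀ = 1/√(LC).
Step 2 — ω₀ = 1/√(0.00119·2.53e-09) = 5.763e+05 rad/s.
Step 3 — f₀ = ω₀/(2π) = 9.172e+04 Hz.

f₀ = 9.172e+04 Hz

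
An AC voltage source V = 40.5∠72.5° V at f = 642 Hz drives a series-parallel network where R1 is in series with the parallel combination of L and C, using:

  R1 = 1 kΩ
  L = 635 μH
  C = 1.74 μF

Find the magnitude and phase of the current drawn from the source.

Step 1 — Angular frequency: ω = 2π·f = 2π·642 = 4034 rad/s.
Step 2 — Component impedances:
  R1: Z = R = 1000 Ω
  L: Z = jωL = j·4034·0.000635 = 0 + j2.561 Ω
  C: Z = 1/(jωC) = -j/(ω·C) = 0 - j142.5 Ω
Step 3 — Parallel branch: L || C = 1/(1/L + 1/C) = 0 + j2.608 Ω.
Step 4 — Series with R1: Z_total = R1 + (L || C) = 1000 + j2.608 Ω = 1000∠0.1° Ω.
Step 5 — Source phasor: V = 40.5∠72.5° V = 12.18 + j38.63 V.
Step 6 — Ohm's law: I = V / Z_total = (12.18 + j38.63) / (1000 + j2.608) = 0.01228 + j0.03859 A.
Step 7 — Convert to polar: |I| = 0.0405 A, ∠I = 72.4°.

I = 0.0405∠72.4° A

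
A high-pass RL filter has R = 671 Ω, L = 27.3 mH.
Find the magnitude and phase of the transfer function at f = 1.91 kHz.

Step 1 — Angular frequency: ω = 2π·1910 = 1.2e+04 rad/s.
Step 2 — Transfer function: H(jω) = jωL/(R + jωL).
Step 3 — Numerator jωL = j·327.6; denominator R + jωL = 671 + j327.6.
Step 4 — H = 0.1925 + j0.3943.
Step 5 — Magnitude: |H| = 0.4388 (-7.2 dB); phase: φ = 64.0°.

|H| = 0.4388 (-7.2 dB), φ = 64.0°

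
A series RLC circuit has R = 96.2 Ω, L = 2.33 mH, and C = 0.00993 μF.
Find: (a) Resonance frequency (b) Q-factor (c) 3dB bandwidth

Step 1 — Resonance condition Im(Z)=0 gives ω₀ = 1/√(LC).
Step 2 — ω₀ = 1/√(0.00233·9.93e-09) = 2.079e+05 rad/s.
Step 3 — f₀ = ω₀/(2π) = 3.309e+04 Hz.
Step 4 — Series Q: Q = ω₀L/R = 2.079e+05·0.00233/96.2 = 5.035.
Step 5 — 3dB bandwidth: Δω = ω₀/Q = 4.129e+04 rad/s; BW = Δω/(2π) = 6571 Hz.

(a) f₀ = 3.309e+04 Hz  (b) Q = 5.035  (c) BW = 6571 Hz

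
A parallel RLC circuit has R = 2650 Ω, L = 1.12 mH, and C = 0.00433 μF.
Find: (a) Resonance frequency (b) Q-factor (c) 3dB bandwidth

Step 1 — Resonance: ω₀ = 1/√(LC) = 1/√(0.00112·4.33e-09) = 4.541e+05 rad/s.
Step 2 — f₀ = ω₀/(2π) = 7.227e+04 Hz.
Step 3 — Parallel Q: Q = R/(ω₀L) = 2650/(4.541e+05·0.00112) = 5.211.
Step 4 — Bandwidth: Δω = ω₀/Q = 8.715e+04 rad/s; BW = Δω/(2π) = 1.387e+04 Hz.

(a) f₀ = 7.227e+04 Hz  (b) Q = 5.211  (c) BW = 1.387e+04 Hz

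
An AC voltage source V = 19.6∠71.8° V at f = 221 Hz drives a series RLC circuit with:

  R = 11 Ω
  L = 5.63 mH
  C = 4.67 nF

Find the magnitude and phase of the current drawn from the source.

Step 1 — Angular frequency: ω = 2π·f = 2π·221 = 1389 rad/s.
Step 2 — Component impedances:
  R: Z = R = 11 Ω
  L: Z = jωL = j·1389·0.00563 = 0 + j7.818 Ω
  C: Z = 1/(jωC) = -j/(ω·C) = 0 - j1.542e+05 Ω
Step 3 — Series combination: Z_total = R + L + C = 11 - j1.542e+05 Ω = 1.542e+05∠-90.0° Ω.
Step 4 — Source phasor: V = 19.6∠71.8° V = 6.122 + j18.62 V.
Step 5 — Ohm's law: I = V / Z_total = (6.122 + j18.62) / (11 - j1.542e+05) = -0.0001207 + j3.971e-05 A.
Step 6 — Convert to polar: |I| = 0.0001271 A, ∠I = 161.8°.

I = 0.0001271∠161.8° A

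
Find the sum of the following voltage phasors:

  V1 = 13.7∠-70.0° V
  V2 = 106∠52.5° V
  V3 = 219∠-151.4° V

Step 1 — Convert each phasor to rectangular form:
  V1 = 13.7·(cos(-70.0°) + j·sin(-70.0°)) = 4.686 - j12.87 V
  V2 = 106·(cos(52.5°) + j·sin(52.5°)) = 64.53 + j84.1 V
  V3 = 219·(cos(-151.4°) + j·sin(-151.4°)) = -192.3 - j104.8 V
Step 2 — Sum components: V_total = -123.1 - j33.61 V.
Step 3 — Convert to polar: |V_total| = 127.6 V, ∠V_total = -164.7°.

V_total = 127.6∠-164.7° V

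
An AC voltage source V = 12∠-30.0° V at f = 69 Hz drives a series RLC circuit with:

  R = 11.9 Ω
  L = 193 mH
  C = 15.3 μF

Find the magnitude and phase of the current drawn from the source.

Step 1 — Angular frequency: ω = 2π·f = 2π·69 = 433.5 rad/s.
Step 2 — Component impedances:
  R: Z = R = 11.9 Ω
  L: Z = jωL = j·433.5·0.193 = 0 + j83.67 Ω
  C: Z = 1/(jωC) = -j/(ω·C) = 0 - j150.8 Ω
Step 3 — Series combination: Z_total = R + L + C = 11.9 - j67.08 Ω = 68.13∠-79.9° Ω.
Step 4 — Source phasor: V = 12∠-30.0° V = 10.39 - j6 V.
Step 5 — Ohm's law: I = V / Z_total = (10.39 - j6) / (11.9 - j67.08) = 0.1134 + j0.1348 A.
Step 6 — Convert to polar: |I| = 0.1761 A, ∠I = 49.9°.

I = 0.1761∠49.9° A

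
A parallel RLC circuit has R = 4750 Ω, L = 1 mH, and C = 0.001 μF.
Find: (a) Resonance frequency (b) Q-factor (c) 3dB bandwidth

Step 1 — Resonance: ω₀ = 1/√(LC) = 1/√(0.001·1e-09) = 1e+06 rad/s.
Step 2 — f₀ = ω₀/(2π) = 1.592e+05 Hz.
Step 3 — Parallel Q: Q = R/(ω₀L) = 4750/(1e+06·0.001) = 4.75.
Step 4 — Bandwidth: Δω = ω₀/Q = 2.105e+05 rad/s; BW = Δω/(2π) = 3.351e+04 Hz.

(a) f₀ = 1.592e+05 Hz  (b) Q = 4.75  (c) BW = 3.351e+04 Hz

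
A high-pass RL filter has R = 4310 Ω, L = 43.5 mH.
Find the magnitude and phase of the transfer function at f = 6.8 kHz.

Step 1 — Angular frequency: ω = 2π·6800 = 4.273e+04 rad/s.
Step 2 — Transfer function: H(jω) = jωL/(R + jωL).
Step 3 — Numerator jωL = j·1859; denominator R + jωL = 4310 + j1859.
Step 4 — H = 0.1568 + j0.3636.
Step 5 — Magnitude: |H| = 0.396 (-8.0 dB); phase: φ = 66.7°.

|H| = 0.396 (-8.0 dB), φ = 66.7°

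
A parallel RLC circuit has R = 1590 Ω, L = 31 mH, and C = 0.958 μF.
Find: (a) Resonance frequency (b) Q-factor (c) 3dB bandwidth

Step 1 — Resonance: ω₀ = 1/√(LC) = 1/√(0.031·9.58e-07) = 5803 rad/s.
Step 2 — f₀ = ω₀/(2π) = 923.5 Hz.
Step 3 — Parallel Q: Q = R/(ω₀L) = 1590/(5803·0.031) = 8.839.
Step 4 — Bandwidth: Δω = ω₀/Q = 656.5 rad/s; BW = Δω/(2π) = 104.5 Hz.

(a) f₀ = 923.5 Hz  (b) Q = 8.839  (c) BW = 104.5 Hz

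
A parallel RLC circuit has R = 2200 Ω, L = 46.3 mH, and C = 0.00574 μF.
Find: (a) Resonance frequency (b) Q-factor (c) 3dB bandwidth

Step 1 — Resonance: ω₀ = 1/√(LC) = 1/√(0.0463·5.74e-09) = 6.134e+04 rad/s.
Step 2 — f₀ = ω₀/(2π) = 9763 Hz.
Step 3 — Parallel Q: Q = R/(ω₀L) = 2200/(6.134e+04·0.0463) = 0.7746.
Step 4 — Bandwidth: Δω = ω₀/Q = 7.919e+04 rad/s; BW = Δω/(2π) = 1.26e+04 Hz.

(a) f₀ = 9763 Hz  (b) Q = 0.7746  (c) BW = 1.26e+04 Hz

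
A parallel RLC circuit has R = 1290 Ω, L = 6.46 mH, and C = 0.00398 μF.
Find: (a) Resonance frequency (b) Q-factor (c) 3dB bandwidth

Step 1 — Resonance: ω₀ = 1/√(LC) = 1/√(0.00646·3.98e-09) = 1.972e+05 rad/s.
Step 2 — f₀ = ω₀/(2π) = 3.139e+04 Hz.
Step 3 — Parallel Q: Q = R/(ω₀L) = 1290/(1.972e+05·0.00646) = 1.013.
Step 4 — Bandwidth: Δω = ω₀/Q = 1.948e+05 rad/s; BW = Δω/(2π) = 3.1e+04 Hz.

(a) f₀ = 3.139e+04 Hz  (b) Q = 1.013  (c) BW = 3.1e+04 Hz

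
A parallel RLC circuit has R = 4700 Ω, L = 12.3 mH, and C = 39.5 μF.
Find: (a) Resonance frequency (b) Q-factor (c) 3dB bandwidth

Step 1 — Resonance: ω₀ = 1/√(LC) = 1/√(0.0123·3.95e-05) = 1435 rad/s.
Step 2 — f₀ = ω₀/(2π) = 228.3 Hz.
Step 3 — Parallel Q: Q = R/(ω₀L) = 4700/(1435·0.0123) = 266.3.
Step 4 — Bandwidth: Δω = ω₀/Q = 5.386 rad/s; BW = Δω/(2π) = 0.8573 Hz.

(a) f₀ = 228.3 Hz  (b) Q = 266.3  (c) BW = 0.8573 Hz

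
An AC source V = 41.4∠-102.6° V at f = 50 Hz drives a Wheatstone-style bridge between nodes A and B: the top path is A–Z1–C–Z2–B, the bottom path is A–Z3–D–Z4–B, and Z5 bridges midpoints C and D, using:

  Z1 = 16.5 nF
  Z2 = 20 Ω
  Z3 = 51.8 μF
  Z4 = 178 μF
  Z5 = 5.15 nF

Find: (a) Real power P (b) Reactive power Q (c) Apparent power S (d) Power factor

Step 1 — Angular frequency: ω = 2π·f = 2π·50 = 314.2 rad/s.
Step 2 — Component impedances:
  Z1: Z = 1/(jωC) = -j/(ω·C) = 0 - j1.929e+05 Ω
  Z2: Z = R = 20 Ω
  Z3: Z = 1/(jωC) = -j/(ω·C) = 0 - j61.45 Ω
  Z4: Z = 1/(jωC) = -j/(ω·C) = 0 - j17.88 Ω
  Z5: Z = 1/(jωC) = -j/(ω·C) = 0 - j6.181e+05 Ω
Step 3 — Bridge requires nodal analysis (the Z5 bridge couples midpoints C and D, so the two paths cannot be reduced to a simple series/parallel combination). Setting node B to ground and injecting 1 A at node A, the 3-node admittance system at A, C, D solves to V_A = Z_AB = 3.872e-06 - j79.3 Ω = 79.3∠-90.0° Ω.
Step 4 — Source phasor: V = 41.4∠-102.6° V = -9.031 - j40.4 V.
Step 5 — Current: I = V / Z = 0.5095 - j0.1139 A = 0.5221∠-12.6° A.
Step 6 — Complex power: S = V·I* = 1.055e-06 - j21.61 VA.
Step 7 — Real power: P = Re(S) = 1.055e-06 W.
Step 8 — Reactive power: Q = Im(S) = -21.61 VAR.
Step 9 — Apparent power: |S| = 21.61 VA.
Step 10 — Power factor: PF = P/|S| = 4.882e-08 (leading).

(a) P = 1.055e-06 W  (b) Q = -21.61 VAR  (c) S = 21.61 VA  (d) PF = 4.882e-08 (leading)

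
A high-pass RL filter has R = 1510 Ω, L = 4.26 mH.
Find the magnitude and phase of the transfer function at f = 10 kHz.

Step 1 — Angular frequency: ω = 2π·1e+04 = 6.283e+04 rad/s.
Step 2 — Transfer function: H(jω) = jωL/(R + jωL).
Step 3 — Numerator jωL = j·267.7; denominator R + jωL = 1510 + j267.7.
Step 4 — H = 0.03046 + j0.1719.
Step 5 — Magnitude: |H| = 0.1745 (-15.2 dB); phase: φ = 79.9°.

|H| = 0.1745 (-15.2 dB), φ = 79.9°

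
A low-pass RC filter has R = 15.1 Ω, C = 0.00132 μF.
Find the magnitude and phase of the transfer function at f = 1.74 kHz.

Step 1 — Angular frequency: ω = 2π·1740 = 1.093e+04 rad/s.
Step 2 — Transfer function: H(jω) = 1/(1 + jωRC).
Step 3 — Denominator: 1 + jωRC = 1 + j·1.093e+04·15.1·1.32e-09 = 1 + j0.0002179.
Step 4 — H = 1 - j0.0002179.
Step 5 — Magnitude: |H| = 1 (-0.0 dB); phase: φ = -0.0°.

|H| = 1 (-0.0 dB), φ = -0.0°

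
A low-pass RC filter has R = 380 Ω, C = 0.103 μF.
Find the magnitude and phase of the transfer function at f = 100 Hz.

Step 1 — Angular frequency: ω = 2π·100 = 628.3 rad/s.
Step 2 — Transfer function: H(jω) = 1/(1 + jωRC).
Step 3 — Denominator: 1 + jωRC = 1 + j·628.3·380·1.03e-07 = 1 + j0.02459.
Step 4 — H = 0.9994 - j0.02458.
Step 5 — Magnitude: |H| = 0.9997 (-0.0 dB); phase: φ = -1.4°.

|H| = 0.9997 (-0.0 dB), φ = -1.4°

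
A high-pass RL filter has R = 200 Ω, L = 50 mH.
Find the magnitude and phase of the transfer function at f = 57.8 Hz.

Step 1 — Angular frequency: ω = 2π·57.8 = 363.2 rad/s.
Step 2 — Transfer function: H(jω) = jωL/(R + jωL).
Step 3 — Numerator jωL = j·18.16; denominator R + jωL = 200 + j18.16.
Step 4 — H = 0.008176 + j0.09005.
Step 5 — Magnitude: |H| = 0.09042 (-20.9 dB); phase: φ = 84.8°.

|H| = 0.09042 (-20.9 dB), φ = 84.8°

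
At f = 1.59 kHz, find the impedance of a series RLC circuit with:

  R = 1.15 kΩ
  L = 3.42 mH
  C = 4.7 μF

Step 1 — Angular frequency: ω = 2π·f = 2π·1590 = 9990 rad/s.
Step 2 — Component impedances:
  R: Z = R = 1150 Ω
  L: Z = jωL = j·9990·0.00342 = 0 + j34.17 Ω
  C: Z = 1/(jωC) = -j/(ω·C) = 0 - j21.3 Ω
Step 3 — Series combination: Z_total = R + L + C = 1150 + j12.87 Ω = 1150∠0.6° Ω.

Z = 1150 + j12.87 Ω = 1150∠0.6° Ω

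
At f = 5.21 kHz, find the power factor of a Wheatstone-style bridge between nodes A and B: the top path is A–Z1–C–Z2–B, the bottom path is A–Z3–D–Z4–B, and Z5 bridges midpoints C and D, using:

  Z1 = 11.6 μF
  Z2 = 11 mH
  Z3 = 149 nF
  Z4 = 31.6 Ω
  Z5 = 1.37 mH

Step 1 — Angular frequency: ω = 2π·f = 2π·5210 = 3.274e+04 rad/s.
Step 2 — Component impedances:
  Z1: Z = 1/(jωC) = -j/(ω·C) = 0 - j2.633 Ω
  Z2: Z = jωL = j·3.274e+04·0.011 = 0 + j360.1 Ω
  Z3: Z = 1/(jωC) = -j/(ω·C) = 0 - j205 Ω
  Z4: Z = R = 31.6 Ω
  Z5: Z = jωL = j·3.274e+04·0.00137 = 0 + j44.85 Ω
Step 3 — Bridge requires nodal analysis (the Z5 bridge couples midpoints C and D, so the two paths cannot be reduced to a simple series/parallel combination). Setting node B to ground and injecting 1 A at node A, the 3-node admittance system at A, C, D solves to V_A = Z_AB = 23.49 + j47.3 Ω = 52.81∠63.6° Ω.
Step 4 — Power factor: PF = cos(φ) = Re(Z)/|Z| = 23.49/52.81 = 0.4448.
Step 5 — Type: Im(Z) = 47.3 ⇒ lagging (phase φ = 63.6°).

PF = 0.4448 (lagging, φ = 63.6°)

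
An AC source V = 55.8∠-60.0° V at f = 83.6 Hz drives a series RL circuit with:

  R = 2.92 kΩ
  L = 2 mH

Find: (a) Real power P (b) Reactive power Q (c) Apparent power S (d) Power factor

Step 1 — Angular frequency: ω = 2π·f = 2π·83.6 = 525.3 rad/s.
Step 2 — Component impedances:
  R: Z = R = 2920 Ω
  L: Z = jωL = j·525.3·0.002 = 0 + j1.051 Ω
Step 3 — Series combination: Z_total = R + L = 2920 + j1.051 Ω = 2920∠0.0° Ω.
Step 4 — Source phasor: V = 55.8∠-60.0° V = 27.9 - j48.32 V.
Step 5 — Current: I = V / Z = 0.009549 - j0.01655 A = 0.01911∠-60.0° A.
Step 6 — Complex power: S = V·I* = 1.066 + j0.0003836 VA.
Step 7 — Real power: P = Re(S) = 1.066 W.
Step 8 — Reactive power: Q = Im(S) = 0.0003836 VAR.
Step 9 — Apparent power: |S| = 1.066 VA.
Step 10 — Power factor: PF = P/|S| = 1 (lagging).

(a) P = 1.066 W  (b) Q = 0.0003836 VAR  (c) S = 1.066 VA  (d) PF = 1 (lagging)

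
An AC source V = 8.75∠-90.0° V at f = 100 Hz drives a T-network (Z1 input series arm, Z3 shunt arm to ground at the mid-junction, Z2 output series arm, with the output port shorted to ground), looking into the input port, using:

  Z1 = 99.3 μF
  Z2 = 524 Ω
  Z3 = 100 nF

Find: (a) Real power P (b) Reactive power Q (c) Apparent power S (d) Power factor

Step 1 — Angular frequency: ω = 2π·f = 2π·100 = 628.3 rad/s.
Step 2 — Component impedances:
  Z1: Z = 1/(jωC) = -j/(ω·C) = 0 - j16.03 Ω
  Z2: Z = R = 524 Ω
  Z3: Z = 1/(jωC) = -j/(ω·C) = 0 - j1.592e+04 Ω
Step 3 — With the output port shorted to ground, the output series arm Z2 runs from the junction to ground; the shunt arm Z3 also runs from the junction to ground. They appear in parallel: Z3 || Z2 = 523.4 - j17.23 Ω.
Step 4 — Series with input arm Z1: Z_in = Z1 + (Z3 || Z2) = 523.4 - j33.26 Ω = 524.5∠-3.6° Ω.
Step 5 — Source phasor: V = 8.75∠-90.0° V = 0 - j8.75 V.
Step 6 — Current: I = V / Z = 0.001058 - j0.01665 A = 0.01668∠-86.4° A.
Step 7 — Complex power: S = V·I* = 0.1457 - j0.009257 VA.
Step 8 — Real power: P = Re(S) = 0.1457 W.
Step 9 — Reactive power: Q = Im(S) = -0.009257 VAR.
Step 10 — Apparent power: |S| = 0.146 VA.
Step 11 — Power factor: PF = P/|S| = 0.998 (leading).

(a) P = 0.1457 W  (b) Q = -0.009257 VAR  (c) S = 0.146 VA  (d) PF = 0.998 (leading)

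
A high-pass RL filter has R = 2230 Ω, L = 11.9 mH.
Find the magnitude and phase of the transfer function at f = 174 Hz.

Step 1 — Angular frequency: ω = 2π·174 = 1093 rad/s.
Step 2 — Transfer function: H(jω) = jωL/(R + jωL).
Step 3 — Numerator jωL = j·13.01; denominator R + jωL = 2230 + j13.01.
Step 4 — H = 3.404e-05 + j0.005834.
Step 5 — Magnitude: |H| = 0.005834 (-44.7 dB); phase: φ = 89.7°.

|H| = 0.005834 (-44.7 dB), φ = 89.7°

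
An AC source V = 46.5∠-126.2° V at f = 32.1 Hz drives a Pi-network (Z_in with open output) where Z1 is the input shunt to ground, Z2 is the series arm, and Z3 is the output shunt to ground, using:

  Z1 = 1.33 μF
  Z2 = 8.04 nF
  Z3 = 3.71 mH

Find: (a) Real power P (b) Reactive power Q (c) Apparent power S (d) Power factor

Step 1 — Angular frequency: ω = 2π·f = 2π·32.1 = 201.7 rad/s.
Step 2 — Component impedances:
  Z1: Z = 1/(jωC) = -j/(ω·C) = 0 - j3728 Ω
  Z2: Z = 1/(jωC) = -j/(ω·C) = 0 - j6.167e+05 Ω
  Z3: Z = jωL = j·201.7·0.00371 = 0 + j0.7483 Ω
Step 3 — With open output, the series arm Z2 and the output shunt Z3 appear in series to ground: Z2 + Z3 = 0 - j6.167e+05 Ω.
Step 4 — Parallel with input shunt Z1: Z_in = Z1 || (Z2 + Z3) = 0 - j3705 Ω = 3705∠-90.0° Ω.
Step 5 — Source phasor: V = 46.5∠-126.2° V = -27.46 - j37.52 V.
Step 6 — Current: I = V / Z = 0.01013 - j0.007411 A = 0.01255∠-36.2° A.
Step 7 — Complex power: S = V·I* = 0 - j0.5835 VA.
Step 8 — Real power: P = Re(S) = 0 W.
Step 9 — Reactive power: Q = Im(S) = -0.5835 VAR.
Step 10 — Apparent power: |S| = 0.5835 VA.
Step 11 — Power factor: PF = P/|S| = 0 (leading).

(a) P = 0 W  (b) Q = -0.5835 VAR  (c) S = 0.5835 VA  (d) PF = 0 (leading)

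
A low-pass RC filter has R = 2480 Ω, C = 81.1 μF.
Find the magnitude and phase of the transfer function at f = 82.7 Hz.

Step 1 — Angular frequency: ω = 2π·82.7 = 519.6 rad/s.
Step 2 — Transfer function: H(jω) = 1/(1 + jωRC).
Step 3 — Denominator: 1 + jωRC = 1 + j·519.6·2480·8.11e-05 = 1 + j104.5.
Step 4 — H = 9.155e-05 - j0.009568.
Step 5 — Magnitude: |H| = 0.009568 (-40.4 dB); phase: φ = -89.5°.

|H| = 0.009568 (-40.4 dB), φ = -89.5°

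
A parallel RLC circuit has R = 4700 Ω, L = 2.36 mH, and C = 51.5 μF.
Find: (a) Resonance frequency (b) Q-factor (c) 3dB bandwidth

Step 1 — Resonance: ω₀ = 1/√(LC) = 1/√(0.00236·5.15e-05) = 2868 rad/s.
Step 2 — f₀ = ω₀/(2π) = 456.5 Hz.
Step 3 — Parallel Q: Q = R/(ω₀L) = 4700/(2868·0.00236) = 694.3.
Step 4 — Bandwidth: Δω = ω₀/Q = 4.131 rad/s; BW = Δω/(2π) = 0.6575 Hz.

(a) f₀ = 456.5 Hz  (b) Q = 694.3  (c) BW = 0.6575 Hz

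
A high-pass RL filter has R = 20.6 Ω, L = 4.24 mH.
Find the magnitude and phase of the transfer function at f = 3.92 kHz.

Step 1 — Angular frequency: ω = 2π·3920 = 2.463e+04 rad/s.
Step 2 — Transfer function: H(jω) = jωL/(R + jωL).
Step 3 — Numerator jωL = j·104.4; denominator R + jωL = 20.6 + j104.4.
Step 4 — H = 0.9625 + j0.1899.
Step 5 — Magnitude: |H| = 0.9811 (-0.2 dB); phase: φ = 11.2°.

|H| = 0.9811 (-0.2 dB), φ = 11.2°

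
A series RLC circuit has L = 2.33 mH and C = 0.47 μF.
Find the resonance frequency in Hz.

Step 1 — Resonance condition Im(Z)=0 gives ω₀ = 1/√(LC).
Step 2 — ω₀ = 1/√(0.00233·4.7e-07) = 3.022e+04 rad/s.
Step 3 — f₀ = ω₀/(2π) = 4809 Hz.

f₀ = 4809 Hz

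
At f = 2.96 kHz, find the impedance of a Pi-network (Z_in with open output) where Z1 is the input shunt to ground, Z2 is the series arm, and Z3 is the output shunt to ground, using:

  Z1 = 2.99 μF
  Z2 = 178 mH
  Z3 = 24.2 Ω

Step 1 — Angular frequency: ω = 2π·f = 2π·2960 = 1.86e+04 rad/s.
Step 2 — Component impedances:
  Z1: Z = 1/(jωC) = -j/(ω·C) = 0 - j17.98 Ω
  Z2: Z = jωL = j·1.86e+04·0.178 = 0 + j3310 Ω
  Z3: Z = R = 24.2 Ω
Step 3 — With open output, the series arm Z2 and the output shunt Z3 appear in series to ground: Z2 + Z3 = 24.2 + j3310 Ω.
Step 4 — Parallel with input shunt Z1: Z_in = Z1 || (Z2 + Z3) = 0.0007219 - j18.08 Ω = 18.08∠-90.0° Ω.

Z = 0.0007219 - j18.08 Ω = 18.08∠-90.0° Ω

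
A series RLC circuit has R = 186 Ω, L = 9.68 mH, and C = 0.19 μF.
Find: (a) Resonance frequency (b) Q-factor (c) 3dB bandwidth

Step 1 — Resonance: ω₀ = 1/√(LC) = 1/√(0.00968·1.9e-07) = 2.332e+04 rad/s.
Step 2 — f₀ = ω₀/(2π) = 3711 Hz.
Step 3 — Series Q: Q = ω₀L/R = 2.332e+04·0.00968/186 = 1.214.
Step 4 — Bandwidth: Δω = ω₀/Q = 1.921e+04 rad/s; BW = Δω/(2π) = 3058 Hz.

(a) f₀ = 3711 Hz  (b) Q = 1.214  (c) BW = 3058 Hz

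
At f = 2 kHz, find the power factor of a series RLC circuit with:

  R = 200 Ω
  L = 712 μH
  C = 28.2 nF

Step 1 — Angular frequency: ω = 2π·f = 2π·2000 = 1.257e+04 rad/s.
Step 2 — Component impedances:
  R: Z = R = 200 Ω
  L: Z = jωL = j·1.257e+04·0.000712 = 0 + j8.947 Ω
  C: Z = 1/(jωC) = -j/(ω·C) = 0 - j2822 Ω
Step 3 — Series combination: Z_total = R + L + C = 200 - j2813 Ω = 2820∠-85.9° Ω.
Step 4 — Power factor: PF = cos(φ) = Re(Z)/|Z| = 200/2820 = 0.07092.
Step 5 — Type: Im(Z) = -2813 ⇒ leading (phase φ = -85.9°).

PF = 0.07092 (leading, φ = -85.9°)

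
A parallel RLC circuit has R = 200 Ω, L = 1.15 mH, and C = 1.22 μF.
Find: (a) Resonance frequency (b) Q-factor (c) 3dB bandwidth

Step 1 — Resonance: ω₀ = 1/√(LC) = 1/√(0.00115·1.22e-06) = 2.67e+04 rad/s.
Step 2 — f₀ = ω₀/(2π) = 4249 Hz.
Step 3 — Parallel Q: Q = R/(ω₀L) = 200/(2.67e+04·0.00115) = 6.514.
Step 4 — Bandwidth: Δω = ω₀/Q = 4098 rad/s; BW = Δω/(2π) = 652.3 Hz.

(a) f₀ = 4249 Hz  (b) Q = 6.514  (c) BW = 652.3 Hz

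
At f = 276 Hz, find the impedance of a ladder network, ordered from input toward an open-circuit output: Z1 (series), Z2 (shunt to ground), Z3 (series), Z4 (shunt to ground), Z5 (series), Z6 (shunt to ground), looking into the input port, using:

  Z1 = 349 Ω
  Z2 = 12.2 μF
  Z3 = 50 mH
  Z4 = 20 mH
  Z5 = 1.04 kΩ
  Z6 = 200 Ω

Step 1 — Angular frequency: ω = 2π·f = 2π·276 = 1734 rad/s.
Step 2 — Component impedances:
  Z1: Z = R = 349 Ω
  Z2: Z = 1/(jωC) = -j/(ω·C) = 0 - j47.27 Ω
  Z3: Z = jωL = j·1734·0.05 = 0 + j86.71 Ω
  Z4: Z = jωL = j·1734·0.02 = 0 + j34.68 Ω
  Z5: Z = R = 1040 Ω
  Z6: Z = R = 200 Ω
Step 3 — Ladder network (open output): work backward from the far end, alternating series and parallel combinations. Z_in = 349.4 - j77.41 Ω = 357.9∠-12.5° Ω.

Z = 349.4 - j77.41 Ω = 357.9∠-12.5° Ω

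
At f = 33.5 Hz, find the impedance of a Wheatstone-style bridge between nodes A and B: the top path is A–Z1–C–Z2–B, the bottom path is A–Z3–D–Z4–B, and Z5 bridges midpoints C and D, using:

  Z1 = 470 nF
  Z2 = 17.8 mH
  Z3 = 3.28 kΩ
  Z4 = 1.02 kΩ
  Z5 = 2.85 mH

Step 1 — Angular frequency: ω = 2π·f = 2π·33.5 = 210.5 rad/s.
Step 2 — Component impedances:
  Z1: Z = 1/(jωC) = -j/(ω·C) = 0 - j1.011e+04 Ω
  Z2: Z = jωL = j·210.5·0.0178 = 0 + j3.747 Ω
  Z3: Z = R = 3280 Ω
  Z4: Z = R = 1020 Ω
  Z5: Z = jωL = j·210.5·0.00285 = 0 + j0.5999 Ω
Step 3 — Bridge requires nodal analysis (the Z5 bridge couples midpoints C and D, so the two paths cannot be reduced to a simple series/parallel combination). Setting node B to ground and injecting 1 A at node A, the 3-node admittance system at A, C, D solves to V_A = Z_AB = 2968 - j958.7 Ω = 3119∠-17.9° Ω.

Z = 2968 - j958.7 Ω = 3119∠-17.9° Ω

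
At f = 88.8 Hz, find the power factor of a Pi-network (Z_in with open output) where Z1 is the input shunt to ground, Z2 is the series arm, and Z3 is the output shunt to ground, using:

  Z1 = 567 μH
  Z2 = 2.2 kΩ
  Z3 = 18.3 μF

Step 1 — Angular frequency: ω = 2π·f = 2π·88.8 = 557.9 rad/s.
Step 2 — Component impedances:
  Z1: Z = jωL = j·557.9·0.000567 = 0 + j0.3164 Ω
  Z2: Z = R = 2200 Ω
  Z3: Z = 1/(jωC) = -j/(ω·C) = 0 - j97.94 Ω
Step 3 — With open output, the series arm Z2 and the output shunt Z3 appear in series to ground: Z2 + Z3 = 2200 - j97.94 Ω.
Step 4 — Parallel with input shunt Z1: Z_in = Z1 || (Z2 + Z3) = 4.54e-05 + j0.3164 Ω = 0.3164∠90.0° Ω.
Step 5 — Power factor: PF = cos(φ) = Re(Z)/|Z| = 4.54e-05/0.3164 = 0.0001435.
Step 6 — Type: Im(Z) = 0.3164 ⇒ lagging (phase φ = 90.0°).

PF = 0.0001435 (lagging, φ = 90.0°)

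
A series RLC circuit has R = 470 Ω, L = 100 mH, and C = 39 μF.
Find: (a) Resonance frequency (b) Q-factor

Step 1 — Resonance condition Im(Z)=0 gives ω₀ = 1/√(LC).
Step 2 — ω₀ = 1/√(0.1·3.9e-05) = 506.4 rad/s.
Step 3 — f₀ = ω₀/(2π) = 80.59 Hz.
Step 4 — Series Q: Q = ω₀L/R = 506.4·0.1/470 = 0.1077.

(a) f₀ = 80.59 Hz  (b) Q = 0.1077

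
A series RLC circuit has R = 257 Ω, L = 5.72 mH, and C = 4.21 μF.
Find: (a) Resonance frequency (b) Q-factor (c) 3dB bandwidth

Step 1 — Resonance condition Im(Z)=0 gives ω₀ = 1/√(LC).
Step 2 — ω₀ = 1/√(0.00572·4.21e-06) = 6444 rad/s.
Step 3 — f₀ = ω₀/(2π) = 1026 Hz.
Step 4 — Series Q: Q = ω₀L/R = 6444·0.00572/257 = 0.1434.
Step 5 — 3dB bandwidth: Δω = ω₀/Q = 4.493e+04 rad/s; BW = Δω/(2π) = 7151 Hz.

(a) f₀ = 1026 Hz  (b) Q = 0.1434  (c) BW = 7151 Hz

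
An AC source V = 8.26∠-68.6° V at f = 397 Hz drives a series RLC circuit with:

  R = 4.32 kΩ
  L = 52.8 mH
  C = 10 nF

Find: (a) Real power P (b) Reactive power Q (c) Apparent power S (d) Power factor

Step 1 — Angular frequency: ω = 2π·f = 2π·397 = 2494 rad/s.
Step 2 — Component impedances:
  R: Z = R = 4320 Ω
  L: Z = jωL = j·2494·0.0528 = 0 + j131.7 Ω
  C: Z = 1/(jωC) = -j/(ω·C) = 0 - j4.009e+04 Ω
Step 3 — Series combination: Z_total = R + L + C = 4320 - j3.996e+04 Ω = 4.019e+04∠-83.8° Ω.
Step 4 — Source phasor: V = 8.26∠-68.6° V = 3.014 - j7.691 V.
Step 5 — Current: I = V / Z = 0.0001983 + j5.399e-05 A = 0.0002055∠15.2° A.
Step 6 — Complex power: S = V·I* = 0.0001825 - j0.001688 VA.
Step 7 — Real power: P = Re(S) = 0.0001825 W.
Step 8 — Reactive power: Q = Im(S) = -0.001688 VAR.
Step 9 — Apparent power: |S| = 0.001698 VA.
Step 10 — Power factor: PF = P/|S| = 0.1075 (leading).

(a) P = 0.0001825 W  (b) Q = -0.001688 VAR  (c) S = 0.001698 VA  (d) PF = 0.1075 (leading)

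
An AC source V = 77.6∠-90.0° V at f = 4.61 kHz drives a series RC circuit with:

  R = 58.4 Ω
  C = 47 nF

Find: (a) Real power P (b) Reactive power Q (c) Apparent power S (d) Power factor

Step 1 — Angular frequency: ω = 2π·f = 2π·4610 = 2.897e+04 rad/s.
Step 2 — Component impedances:
  R: Z = R = 58.4 Ω
  C: Z = 1/(jωC) = -j/(ω·C) = 0 - j734.5 Ω
Step 3 — Series combination: Z_total = R + C = 58.4 - j734.5 Ω = 736.9∠-85.5° Ω.
Step 4 — Source phasor: V = 77.6∠-90.0° V = 0 - j77.6 V.
Step 5 — Current: I = V / Z = 0.105 - j0.008346 A = 0.1053∠-4.5° A.
Step 6 — Complex power: S = V·I* = 0.6477 - j8.146 VA.
Step 7 — Real power: P = Re(S) = 0.6477 W.
Step 8 — Reactive power: Q = Im(S) = -8.146 VAR.
Step 9 — Apparent power: |S| = 8.172 VA.
Step 10 — Power factor: PF = P/|S| = 0.07925 (leading).

(a) P = 0.6477 W  (b) Q = -8.146 VAR  (c) S = 8.172 VA  (d) PF = 0.07925 (leading)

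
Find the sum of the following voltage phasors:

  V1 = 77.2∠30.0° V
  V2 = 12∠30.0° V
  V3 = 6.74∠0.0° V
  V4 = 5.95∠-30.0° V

Step 1 — Convert each phasor to rectangular form:
  V1 = 77.2·(cos(30.0°) + j·sin(30.0°)) = 66.86 + j38.6 V
  V2 = 12·(cos(30.0°) + j·sin(30.0°)) = 10.39 + j6 V
  V3 = 6.74·(cos(0.0°) + j·sin(0.0°)) = 6.74 V
  V4 = 5.95·(cos(-30.0°) + j·sin(-30.0°)) = 5.153 - j2.975 V
Step 2 — Sum components: V_total = 89.14 + j41.62 V.
Step 3 — Convert to polar: |V_total| = 98.38 V, ∠V_total = 25.0°.

V_total = 98.38∠25.0° V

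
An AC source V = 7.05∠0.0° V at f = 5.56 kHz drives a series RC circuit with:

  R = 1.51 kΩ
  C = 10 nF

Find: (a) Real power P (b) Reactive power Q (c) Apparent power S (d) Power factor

Step 1 — Angular frequency: ω = 2π·f = 2π·5560 = 3.493e+04 rad/s.
Step 2 — Component impedances:
  R: Z = R = 1510 Ω
  C: Z = 1/(jωC) = -j/(ω·C) = 0 - j2862 Ω
Step 3 — Series combination: Z_total = R + C = 1510 - j2862 Ω = 3236∠-62.2° Ω.
Step 4 — Source phasor: V = 7.05∠0.0° V = 7.05 V.
Step 5 — Current: I = V / Z = 0.001016 + j0.001927 A = 0.002178∠62.2° A.
Step 6 — Complex power: S = V·I* = 0.007165 - j0.01358 VA.
Step 7 — Real power: P = Re(S) = 0.007165 W.
Step 8 — Reactive power: Q = Im(S) = -0.01358 VAR.
Step 9 — Apparent power: |S| = 0.01536 VA.
Step 10 — Power factor: PF = P/|S| = 0.4666 (leading).

(a) P = 0.007165 W  (b) Q = -0.01358 VAR  (c) S = 0.01536 VA  (d) PF = 0.4666 (leading)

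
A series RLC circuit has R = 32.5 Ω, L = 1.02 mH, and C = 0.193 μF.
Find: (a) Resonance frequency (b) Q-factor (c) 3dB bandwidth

Step 1 — Resonance: ω₀ = 1/√(LC) = 1/√(0.00102·1.93e-07) = 7.127e+04 rad/s.
Step 2 — f₀ = ω₀/(2π) = 1.134e+04 Hz.
Step 3 — Series Q: Q = ω₀L/R = 7.127e+04·0.00102/32.5 = 2.237.
Step 4 — Bandwidth: Δω = ω₀/Q = 3.186e+04 rad/s; BW = Δω/(2π) = 5071 Hz.

(a) f₀ = 1.134e+04 Hz  (b) Q = 2.237  (c) BW = 5071 Hz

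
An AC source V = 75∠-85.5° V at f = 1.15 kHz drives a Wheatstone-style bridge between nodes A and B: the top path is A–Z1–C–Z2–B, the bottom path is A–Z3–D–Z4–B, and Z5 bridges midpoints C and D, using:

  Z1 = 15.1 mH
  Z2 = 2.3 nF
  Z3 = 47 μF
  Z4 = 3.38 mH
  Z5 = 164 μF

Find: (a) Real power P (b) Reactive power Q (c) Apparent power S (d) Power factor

Step 1 — Angular frequency: ω = 2π·f = 2π·1150 = 7226 rad/s.
Step 2 — Component impedances:
  Z1: Z = jωL = j·7226·0.0151 = 0 + j109.1 Ω
  Z2: Z = 1/(jωC) = -j/(ω·C) = 0 - j6.017e+04 Ω
  Z3: Z = 1/(jωC) = -j/(ω·C) = 0 - j2.945 Ω
  Z4: Z = jωL = j·7226·0.00338 = 0 + j24.42 Ω
  Z5: Z = 1/(jωC) = -j/(ω·C) = 0 - j0.8439 Ω
Step 3 — Bridge requires nodal analysis (the Z5 bridge couples midpoints C and D, so the two paths cannot be reduced to a simple series/parallel combination). Setting node B to ground and injecting 1 A at node A, the 3-node admittance system at A, C, D solves to V_A = Z_AB = 0 + j21.41 Ω = 21.41∠90.0° Ω.
Step 4 — Source phasor: V = 75∠-85.5° V = 5.884 - j74.77 V.
Step 5 — Current: I = V / Z = -3.493 - j0.2749 A = 3.504∠-175.5° A.
Step 6 — Complex power: S = V·I* = 0 + j262.8 VA.
Step 7 — Real power: P = Re(S) = 0 W.
Step 8 — Reactive power: Q = Im(S) = 262.8 VAR.
Step 9 — Apparent power: |S| = 262.8 VA.
Step 10 — Power factor: PF = P/|S| = 0 (lagging).

(a) P = 0 W  (b) Q = 262.8 VAR  (c) S = 262.8 VA  (d) PF = 0 (lagging)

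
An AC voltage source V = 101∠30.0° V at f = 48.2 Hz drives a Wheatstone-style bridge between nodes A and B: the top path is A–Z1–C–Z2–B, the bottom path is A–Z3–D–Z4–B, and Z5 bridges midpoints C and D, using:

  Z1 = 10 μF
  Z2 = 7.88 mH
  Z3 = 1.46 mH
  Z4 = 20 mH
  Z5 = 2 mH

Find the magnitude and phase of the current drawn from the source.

Step 1 — Angular frequency: ω = 2π·f = 2π·48.2 = 302.8 rad/s.
Step 2 — Component impedances:
  Z1: Z = 1/(jωC) = -j/(ω·C) = 0 - j330.2 Ω
  Z2: Z = jωL = j·302.8·0.00788 = 0 + j2.386 Ω
  Z3: Z = jωL = j·302.8·0.00146 = 0 + j0.4422 Ω
  Z4: Z = jωL = j·302.8·0.02 = 0 + j6.057 Ω
  Z5: Z = jωL = j·302.8·0.002 = 0 + j0.6057 Ω
Step 3 — Bridge requires nodal analysis (the Z5 bridge couples midpoints C and D, so the two paths cannot be reduced to a simple series/parallel combination). Setting node B to ground and injecting 1 A at node A, the 3-node admittance system at A, C, D solves to V_A = Z_AB = 0 + j2.447 Ω = 2.447∠90.0° Ω.
Step 4 — Source phasor: V = 101∠30.0° V = 87.47 + j50.5 V.
Step 5 — Ohm's law: I = V / Z_total = (87.47 + j50.5) / (0 + j2.447) = 20.64 - j35.74 A.
Step 6 — Convert to polar: |I| = 41.27 A, ∠I = -60.0°.

I = 41.27∠-60.0° A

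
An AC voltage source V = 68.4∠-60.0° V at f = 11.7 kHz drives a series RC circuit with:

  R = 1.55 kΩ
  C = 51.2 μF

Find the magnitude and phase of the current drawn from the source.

Step 1 — Angular frequency: ω = 2π·f = 2π·1.17e+04 = 7.351e+04 rad/s.
Step 2 — Component impedances:
  R: Z = R = 1550 Ω
  C: Z = 1/(jωC) = -j/(ω·C) = 0 - j0.2657 Ω
Step 3 — Series combination: Z_total = R + C = 1550 - j0.2657 Ω = 1550∠-0.0° Ω.
Step 4 — Source phasor: V = 68.4∠-60.0° V = 34.2 - j59.24 V.
Step 5 — Ohm's law: I = V / Z_total = (34.2 - j59.24) / (1550 - j0.2657) = 0.02207 - j0.03821 A.
Step 6 — Convert to polar: |I| = 0.04413 A, ∠I = -60.0°.

I = 0.04413∠-60.0° A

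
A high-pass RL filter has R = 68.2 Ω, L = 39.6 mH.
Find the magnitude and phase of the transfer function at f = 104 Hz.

Step 1 — Angular frequency: ω = 2π·104 = 653.5 rad/s.
Step 2 — Transfer function: H(jω) = jωL/(R + jωL).
Step 3 — Numerator jωL = j·25.88; denominator R + jωL = 68.2 + j25.88.
Step 4 — H = 0.1258 + j0.3317.
Step 5 — Magnitude: |H| = 0.3547 (-9.0 dB); phase: φ = 69.2°.

|H| = 0.3547 (-9.0 dB), φ = 69.2°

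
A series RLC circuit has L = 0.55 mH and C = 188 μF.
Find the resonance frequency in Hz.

Step 1 — Resonance condition Im(Z)=0 gives ω₀ = 1/√(LC).
Step 2 — ω₀ = 1/√(0.00055·0.000188) = 3110 rad/s.
Step 3 — f₀ = ω₀/(2π) = 494.9 Hz.

f₀ = 494.9 Hz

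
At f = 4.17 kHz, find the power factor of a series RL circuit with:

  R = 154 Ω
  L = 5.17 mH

Step 1 — Angular frequency: ω = 2π·f = 2π·4170 = 2.62e+04 rad/s.
Step 2 — Component impedances:
  R: Z = R = 154 Ω
  L: Z = jωL = j·2.62e+04·0.00517 = 0 + j135.5 Ω
Step 3 — Series combination: Z_total = R + L = 154 + j135.5 Ω = 205.1∠41.3° Ω.
Step 4 — Power factor: PF = cos(φ) = Re(Z)/|Z| = 154/205.1 = 0.7509.
Step 5 — Type: Im(Z) = 135.5 ⇒ lagging (phase φ = 41.3°).

PF = 0.7509 (lagging, φ = 41.3°)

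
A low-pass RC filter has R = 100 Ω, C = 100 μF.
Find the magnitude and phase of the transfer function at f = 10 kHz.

Step 1 — Angular frequency: ω = 2π·1e+04 = 6.283e+04 rad/s.
Step 2 — Transfer function: H(jω) = 1/(1 + jωRC).
Step 3 — Denominator: 1 + jωRC = 1 + j·6.283e+04·100·0.0001 = 1 + j628.3.
Step 4 — H = 2.533e-06 - j0.001592.
Step 5 — Magnitude: |H| = 0.001592 (-56.0 dB); phase: φ = -89.9°.

|H| = 0.001592 (-56.0 dB), φ = -89.9°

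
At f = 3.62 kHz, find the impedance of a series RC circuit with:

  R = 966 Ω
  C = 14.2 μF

Step 1 — Angular frequency: ω = 2π·f = 2π·3620 = 2.275e+04 rad/s.
Step 2 — Component impedances:
  R: Z = R = 966 Ω
  C: Z = 1/(jωC) = -j/(ω·C) = 0 - j3.096 Ω
Step 3 — Series combination: Z_total = R + C = 966 - j3.096 Ω = 966∠-0.2° Ω.

Z = 966 - j3.096 Ω = 966∠-0.2° Ω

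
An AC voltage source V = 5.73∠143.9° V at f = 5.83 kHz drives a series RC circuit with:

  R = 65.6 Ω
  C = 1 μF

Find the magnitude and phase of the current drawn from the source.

Step 1 — Angular frequency: ω = 2π·f = 2π·5830 = 3.663e+04 rad/s.
Step 2 — Component impedances:
  R: Z = R = 65.6 Ω
  C: Z = 1/(jωC) = -j/(ω·C) = 0 - j27.3 Ω
Step 3 — Series combination: Z_total = R + C = 65.6 - j27.3 Ω = 71.05∠-22.6° Ω.
Step 4 — Source phasor: V = 5.73∠143.9° V = -4.63 + j3.376 V.
Step 5 — Ohm's law: I = V / Z_total = (-4.63 + j3.376) / (65.6 - j27.3) = -0.07841 + j0.01883 A.
Step 6 — Convert to polar: |I| = 0.08064 A, ∠I = 166.5°.

I = 0.08064∠166.5° A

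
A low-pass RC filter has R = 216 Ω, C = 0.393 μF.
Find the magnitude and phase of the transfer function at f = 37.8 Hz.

Step 1 — Angular frequency: ω = 2π·37.8 = 237.5 rad/s.
Step 2 — Transfer function: H(jω) = 1/(1 + jωRC).
Step 3 — Denominator: 1 + jωRC = 1 + j·237.5·216·3.93e-07 = 1 + j0.02016.
Step 4 — H = 0.9996 - j0.02015.
Step 5 — Magnitude: |H| = 0.9998 (-0.0 dB); phase: φ = -1.2°.

|H| = 0.9998 (-0.0 dB), φ = -1.2°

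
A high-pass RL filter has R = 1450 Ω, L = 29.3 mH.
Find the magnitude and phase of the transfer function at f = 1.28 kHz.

Step 1 — Angular frequency: ω = 2π·1280 = 8042 rad/s.
Step 2 — Transfer function: H(jω) = jωL/(R + jωL).
Step 3 — Numerator jωL = j·235.6; denominator R + jωL = 1450 + j235.6.
Step 4 — H = 0.02573 + j0.1583.
Step 5 — Magnitude: |H| = 0.1604 (-15.9 dB); phase: φ = 80.8°.

|H| = 0.1604 (-15.9 dB), φ = 80.8°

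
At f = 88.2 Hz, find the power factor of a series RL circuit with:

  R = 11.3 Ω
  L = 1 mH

Step 1 — Angular frequency: ω = 2π·f = 2π·88.2 = 554.2 rad/s.
Step 2 — Component impedances:
  R: Z = R = 11.3 Ω
  L: Z = jωL = j·554.2·0.001 = 0 + j0.5542 Ω
Step 3 — Series combination: Z_total = R + L = 11.3 + j0.5542 Ω = 11.31∠2.8° Ω.
Step 4 — Power factor: PF = cos(φ) = Re(Z)/|Z| = 11.3/11.314 = 0.9988.
Step 5 — Type: Im(Z) = 0.5542 ⇒ lagging (phase φ = 2.8°).

PF = 0.9988 (lagging, φ = 2.8°)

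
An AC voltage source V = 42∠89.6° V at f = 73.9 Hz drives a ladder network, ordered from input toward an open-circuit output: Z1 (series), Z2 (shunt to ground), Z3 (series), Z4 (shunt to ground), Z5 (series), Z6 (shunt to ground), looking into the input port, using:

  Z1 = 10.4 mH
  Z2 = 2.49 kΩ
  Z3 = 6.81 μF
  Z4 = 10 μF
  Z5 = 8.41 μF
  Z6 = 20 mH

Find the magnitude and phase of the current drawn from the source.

Step 1 — Angular frequency: ω = 2π·f = 2π·73.9 = 464.3 rad/s.
Step 2 — Component impedances:
  Z1: Z = jωL = j·464.3·0.0104 = 0 + j4.829 Ω
  Z2: Z = R = 2490 Ω
  Z3: Z = 1/(jωC) = -j/(ω·C) = 0 - j316.2 Ω
  Z4: Z = 1/(jωC) = -j/(ω·C) = 0 - j215.4 Ω
  Z5: Z = 1/(jωC) = -j/(ω·C) = 0 - j256.1 Ω
  Z6: Z = jωL = j·464.3·0.02 = 0 + j9.287 Ω
Step 3 — Ladder network (open output): work backward from the far end, alternating series and parallel combinations. Z_in = 72.52 - j413.9 Ω = 420.2∠-80.1° Ω.
Step 4 — Source phasor: V = 42∠89.6° V = 0.2932 + j42 V.
Step 5 — Ohm's law: I = V / Z_total = (0.2932 + j42) / (72.52 - j413.9) = -0.09834 + j0.01794 A.
Step 6 — Convert to polar: |I| = 0.09996 A, ∠I = 169.7°.

I = 0.09996∠169.7° A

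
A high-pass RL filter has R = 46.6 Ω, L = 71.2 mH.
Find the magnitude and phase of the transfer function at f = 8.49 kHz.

Step 1 — Angular frequency: ω = 2π·8490 = 5.334e+04 rad/s.
Step 2 — Transfer function: H(jω) = jωL/(R + jωL).
Step 3 — Numerator jωL = j·3798; denominator R + jωL = 46.6 + j3798.
Step 4 — H = 0.9998 + j0.01227.
Step 5 — Magnitude: |H| = 0.9999 (-0.0 dB); phase: φ = 0.7°.

|H| = 0.9999 (-0.0 dB), φ = 0.7°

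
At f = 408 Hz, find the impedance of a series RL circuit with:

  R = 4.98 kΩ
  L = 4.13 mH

Step 1 — Angular frequency: ω = 2π·f = 2π·408 = 2564 rad/s.
Step 2 — Component impedances:
  R: Z = R = 4980 Ω
  L: Z = jωL = j·2564·0.00413 = 0 + j10.59 Ω
Step 3 — Series combination: Z_total = R + L = 4980 + j10.59 Ω = 4980∠0.1° Ω.

Z = 4980 + j10.59 Ω = 4980∠0.1° Ω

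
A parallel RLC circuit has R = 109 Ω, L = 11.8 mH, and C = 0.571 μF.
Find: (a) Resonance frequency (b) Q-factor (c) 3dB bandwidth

Step 1 — Resonance: ω₀ = 1/√(LC) = 1/√(0.0118·5.71e-07) = 1.218e+04 rad/s.
Step 2 — f₀ = ω₀/(2π) = 1939 Hz.
Step 3 — Parallel Q: Q = R/(ω₀L) = 109/(1.218e+04·0.0118) = 0.7582.
Step 4 — Bandwidth: Δω = ω₀/Q = 1.607e+04 rad/s; BW = Δω/(2π) = 2557 Hz.

(a) f₀ = 1939 Hz  (b) Q = 0.7582  (c) BW = 2557 Hz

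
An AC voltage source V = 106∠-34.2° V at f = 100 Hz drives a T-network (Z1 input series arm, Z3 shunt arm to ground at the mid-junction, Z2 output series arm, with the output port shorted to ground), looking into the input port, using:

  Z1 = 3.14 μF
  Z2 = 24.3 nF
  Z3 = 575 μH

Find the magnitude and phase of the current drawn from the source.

Step 1 — Angular frequency: ω = 2π·f = 2π·100 = 628.3 rad/s.
Step 2 — Component impedances:
  Z1: Z = 1/(jωC) = -j/(ω·C) = 0 - j506.9 Ω
  Z2: Z = 1/(jωC) = -j/(ω·C) = 0 - j6.55e+04 Ω
  Z3: Z = jωL = j·628.3·0.000575 = 0 + j0.3613 Ω
Step 3 — With the output port shorted to ground, the output series arm Z2 runs from the junction to ground; the shunt arm Z3 also runs from the junction to ground. They appear in parallel: Z3 || Z2 = 0 + j0.3613 Ω.
Step 4 — Series with input arm Z1: Z_in = Z1 + (Z3 || Z2) = 0 - j506.5 Ω = 506.5∠-90.0° Ω.
Step 5 — Source phasor: V = 106∠-34.2° V = 87.67 - j59.58 V.
Step 6 — Ohm's law: I = V / Z_total = (87.67 - j59.58) / (0 - j506.5) = 0.1176 + j0.1731 A.
Step 7 — Convert to polar: |I| = 0.2093 A, ∠I = 55.8°.

I = 0.2093∠55.8° A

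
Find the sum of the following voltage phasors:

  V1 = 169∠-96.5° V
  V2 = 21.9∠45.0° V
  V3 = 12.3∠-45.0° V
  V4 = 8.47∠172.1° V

Step 1 — Convert each phasor to rectangular form:
  V1 = 169·(cos(-96.5°) + j·sin(-96.5°)) = -19.13 - j167.9 V
  V2 = 21.9·(cos(45.0°) + j·sin(45.0°)) = 15.49 + j15.49 V
  V3 = 12.3·(cos(-45.0°) + j·sin(-45.0°)) = 8.697 - j8.697 V
  V4 = 8.47·(cos(172.1°) + j·sin(172.1°)) = -8.39 + j1.164 V
Step 2 — Sum components: V_total = -3.338 - j160 V.
Step 3 — Convert to polar: |V_total| = 160 V, ∠V_total = -91.2°.

V_total = 160∠-91.2° V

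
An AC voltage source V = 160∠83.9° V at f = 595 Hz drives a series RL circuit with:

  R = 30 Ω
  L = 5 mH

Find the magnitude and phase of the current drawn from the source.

Step 1 — Angular frequency: ω = 2π·f = 2π·595 = 3738 rad/s.
Step 2 — Component impedances:
  R: Z = R = 30 Ω
  L: Z = jωL = j·3738·0.005 = 0 + j18.69 Ω
Step 3 — Series combination: Z_total = R + L = 30 + j18.69 Ω = 35.35∠31.9° Ω.
Step 4 — Source phasor: V = 160∠83.9° V = 17 + j159.1 V.
Step 5 — Ohm's law: I = V / Z_total = (17 + j159.1) / (30 + j18.69) = 2.788 + j3.566 A.
Step 6 — Convert to polar: |I| = 4.527 A, ∠I = 52.0°.

I = 4.527∠52.0° A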